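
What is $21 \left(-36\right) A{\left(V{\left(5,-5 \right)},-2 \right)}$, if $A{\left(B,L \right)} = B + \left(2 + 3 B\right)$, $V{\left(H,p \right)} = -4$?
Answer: $10584$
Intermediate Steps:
$A{\left(B,L \right)} = 2 + 4 B$
$21 \left(-36\right) A{\left(V{\left(5,-5 \right)},-2 \right)} = 21 \left(-36\right) \left(2 + 4 \left(-4\right)\right) = - 756 \left(2 - 16\right) = \left(-756\right) \left(-14\right) = 10584$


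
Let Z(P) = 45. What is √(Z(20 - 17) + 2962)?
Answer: √3007 ≈ 54.836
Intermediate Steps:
√(Z(20 - 17) + 2962) = √(45 + 2962) = √3007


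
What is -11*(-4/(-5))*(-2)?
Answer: 88/5 ≈ 17.600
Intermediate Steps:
-11*(-4/(-5))*(-2) = -11*(-4*(-1/5))*(-2) = -11*(4/5)*(-2) = -44*(-2)/5 = -1*(-88/5) = 88/5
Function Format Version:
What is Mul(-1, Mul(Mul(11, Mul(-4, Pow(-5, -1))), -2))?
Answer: Rational(88, 5) ≈ 17.600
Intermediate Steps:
Mul(-1, Mul(Mul(11, Mul(-4, Pow(-5, -1))), -2)) = Mul(-1, Mul(Mul(11, Mul(-4, Rational(-1, 5))), -2)) = Mul(-1, Mul(Mul(11, Rational(4, 5)), -2)) = Mul(-1, Mul(Rational(44, 5), -2)) = Mul(-1, Rational(-88, 5)) = Rational(88, 5)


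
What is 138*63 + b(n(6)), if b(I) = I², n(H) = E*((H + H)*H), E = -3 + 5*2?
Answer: 262710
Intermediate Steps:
E = 7 (E = -3 + 10 = 7)
n(H) = 14*H² (n(H) = 7*((H + H)*H) = 7*((2*H)*H) = 7*(2*H²) = 14*H²)
138*63 + b(n(6)) = 138*63 + (14*6²)² = 8694 + (14*36)² = 8694 + 504² = 8694 + 254016 = 262710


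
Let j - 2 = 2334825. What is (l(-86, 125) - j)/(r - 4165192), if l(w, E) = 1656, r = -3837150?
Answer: 2333171/8002342 ≈ 0.29156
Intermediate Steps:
j = 2334827 (j = 2 + 2334825 = 2334827)
(l(-86, 125) - j)/(r - 4165192) = (1656 - 1*2334827)/(-3837150 - 4165192) = (1656 - 2334827)/(-8002342) = -2333171*(-1/8002342) = 2333171/8002342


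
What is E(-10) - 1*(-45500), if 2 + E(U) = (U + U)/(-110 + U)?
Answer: 272989/6 ≈ 45498.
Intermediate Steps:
E(U) = -2 + 2*U/(-110 + U) (E(U) = -2 + (U + U)/(-110 + U) = -2 + (2*U)/(-110 + U) = -2 + 2*U/(-110 + U))
E(-10) - 1*(-45500) = 220/(-110 - 10) - 1*(-45500) = 220/(-120) + 45500 = 220*(-1/120) + 45500 = -11/6 + 45500 = 272989/6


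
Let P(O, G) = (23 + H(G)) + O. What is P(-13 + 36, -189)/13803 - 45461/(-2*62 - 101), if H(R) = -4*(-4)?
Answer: 209170711/1035225 ≈ 202.05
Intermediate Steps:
H(R) = 16
P(O, G) = 39 + O (P(O, G) = (23 + 16) + O = 39 + O)
P(-13 + 36, -189)/13803 - 45461/(-2*62 - 101) = (39 + (-13 + 36))/13803 - 45461/(-2*62 - 101) = (39 + 23)*(1/13803) - 45461/(-124 - 101) = 62*(1/13803) - 45461/(-225) = 62/13803 - 45461*(-1/225) = 62/13803 + 45461/225 = 209170711/1035225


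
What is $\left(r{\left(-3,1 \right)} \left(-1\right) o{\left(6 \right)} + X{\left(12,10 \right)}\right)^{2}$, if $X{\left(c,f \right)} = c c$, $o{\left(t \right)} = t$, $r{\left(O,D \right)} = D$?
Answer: $19044$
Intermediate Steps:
$X{\left(c,f \right)} = c^{2}$
$\left(r{\left(-3,1 \right)} \left(-1\right) o{\left(6 \right)} + X{\left(12,10 \right)}\right)^{2} = \left(1 \left(-1\right) 6 + 12^{2}\right)^{2} = \left(\left(-1\right) 6 + 144\right)^{2} = \left(-6 + 144\right)^{2} = 138^{2} = 19044$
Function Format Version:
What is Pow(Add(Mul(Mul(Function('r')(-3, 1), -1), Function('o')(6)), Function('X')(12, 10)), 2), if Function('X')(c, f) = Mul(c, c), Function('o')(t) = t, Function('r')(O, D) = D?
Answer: 19044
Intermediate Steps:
Function('X')(c, f) = Pow(c, 2)
Pow(Add(Mul(Mul(Function('r')(-3, 1), -1), Function('o')(6)), Function('X')(12, 10)), 2) = Pow(Add(Mul(Mul(1, -1), 6), Pow(12, 2)), 2) = Pow(Add(Mul(-1, 6), 144), 2) = Pow(Add(-6, 144), 2) = Pow(138, 2) = 19044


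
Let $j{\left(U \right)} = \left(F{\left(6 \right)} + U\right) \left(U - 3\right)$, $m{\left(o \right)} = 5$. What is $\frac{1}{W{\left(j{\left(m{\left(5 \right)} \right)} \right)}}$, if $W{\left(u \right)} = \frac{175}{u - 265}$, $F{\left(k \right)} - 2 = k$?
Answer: $- \frac{239}{175} \approx -1.3657$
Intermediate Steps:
$F{\left(k \right)} = 2 + k$
$j{\left(U \right)} = \left(-3 + U\right) \left(8 + U\right)$ ($j{\left(U \right)} = \left(\left(2 + 6\right) + U\right) \left(U - 3\right) = \left(8 + U\right) \left(-3 + U\right) = \left(-3 + U\right) \left(8 + U\right)$)
$W{\left(u \right)} = \frac{175}{-265 + u}$
$\frac{1}{W{\left(j{\left(m{\left(5 \right)} \right)} \right)}} = \frac{1}{175 \frac{1}{-265 + \left(-24 + 5^{2} + 5 \cdot 5\right)}} = \frac{1}{175 \frac{1}{-265 + \left(-24 + 25 + 25\right)}} = \frac{1}{175 \frac{1}{-265 + 26}} = \frac{1}{175 \frac{1}{-239}} = \frac{1}{175 \left(- \frac{1}{239}\right)} = \frac{1}{- \frac{175}{239}} = - \frac{239}{175}$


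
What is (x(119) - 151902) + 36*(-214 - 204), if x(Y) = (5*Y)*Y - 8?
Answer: -96153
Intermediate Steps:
x(Y) = -8 + 5*Y² (x(Y) = 5*Y² - 8 = -8 + 5*Y²)
(x(119) - 151902) + 36*(-214 - 204) = ((-8 + 5*119²) - 151902) + 36*(-214 - 204) = ((-8 + 5*14161) - 151902) + 36*(-418) = ((-8 + 70805) - 151902) - 15048 = (70797 - 151902) - 15048 = -81105 - 15048 = -96153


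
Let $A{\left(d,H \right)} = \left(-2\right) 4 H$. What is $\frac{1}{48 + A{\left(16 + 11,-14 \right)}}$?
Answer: $\frac{1}{160} \approx 0.00625$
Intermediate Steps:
$A{\left(d,H \right)} = - 8 H$
$\frac{1}{48 + A{\left(16 + 11,-14 \right)}} = \frac{1}{48 - -112} = \frac{1}{48 + 112} = \frac{1}{160}$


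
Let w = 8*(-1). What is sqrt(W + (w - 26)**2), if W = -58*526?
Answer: 2*I*sqrt(7338) ≈ 171.32*I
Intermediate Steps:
w = -8
W = -30508
sqrt(W + (w - 26)**2) = sqrt(-30508 + (-8 - 26)**2) = sqrt(-30508 + (-34)**2) = sqrt(-30508 + 1156) = sqrt(-29352) = 2*I*sqrt(7338)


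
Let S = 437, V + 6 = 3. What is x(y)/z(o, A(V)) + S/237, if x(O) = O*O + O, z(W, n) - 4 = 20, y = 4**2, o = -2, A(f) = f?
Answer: 1041/79 ≈ 13.177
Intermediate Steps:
V = -3 (V = -6 + 3 = -3)
y = 16
z(W, n) = 24 (z(W, n) = 4 + 20 = 24)
x(O) = O + O**2 (x(O) = O**2 + O = O + O**2)
x(y)/z(o, A(V)) + S/237 = (16*(1 + 16))/24 + 437/237 = (16*17)*(1/24) + 437*(1/237) = 272*(1/24) + 437/237 = 34/3 + 437/237 = 1041/79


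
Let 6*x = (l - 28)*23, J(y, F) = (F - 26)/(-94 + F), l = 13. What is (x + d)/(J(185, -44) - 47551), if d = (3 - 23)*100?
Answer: 283935/6561968 ≈ 0.043270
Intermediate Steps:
J(y, F) = (-26 + F)/(-94 + F)
d = -2000 (d = -20*100 = -2000)
x = -115/2 (x = ((13 - 28)*23)/6 = (-15*23)/6 = (1/6)*(-345) = -115/2 ≈ -57.500)
(x + d)/(J(185, -44) - 47551) = (-115/2 - 2000)/((-26 - 44)/(-94 - 44) - 47551) = -4115/(2*(-70/(-138) - 47551)) = -4115/(2*(-1/138*(-70) - 47551)) = -4115/(2*(35/69 - 47551)) = -4115/(2*(-3280984/69)) = -4115/2*(-69/3280984) = 283935/6561968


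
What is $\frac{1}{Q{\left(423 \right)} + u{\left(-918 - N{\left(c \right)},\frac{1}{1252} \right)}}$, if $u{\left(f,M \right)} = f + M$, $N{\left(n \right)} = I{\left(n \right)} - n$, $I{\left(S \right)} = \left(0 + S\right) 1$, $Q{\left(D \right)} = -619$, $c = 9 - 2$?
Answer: $- \frac{1252}{1924323} \approx -0.00065062$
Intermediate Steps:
$c = 7$
$I{\left(S \right)} = S$ ($I{\left(S \right)} = S 1 = S$)
$N{\left(n \right)} = 0$ ($N{\left(n \right)} = n - n = 0$)
$u{\left(f,M \right)} = M + f$
$\frac{1}{Q{\left(423 \right)} + u{\left(-918 - N{\left(c \right)},\frac{1}{1252} \right)}} = \frac{1}{-619 + \left(\frac{1}{1252} - 918\right)} = \frac{1}{-619 - \frac{1149335}{1252}} = \frac{1}{- \frac{1924323}{1252}} = - \frac{1252}{1924323}$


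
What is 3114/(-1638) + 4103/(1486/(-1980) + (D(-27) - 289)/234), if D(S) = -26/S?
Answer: -64931249557/31328024 ≈ -2072.6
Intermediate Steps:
3114/(-1638) + 4103/(1486/(-1980) + (D(-27) - 289)/234) = 3114/(-1638) + 4103/(1486/(-1980) + (-26/(-27) - 289)/234) = 3114*(-1/1638) + 4103/(1486*(-1/1980) + (-26*(-1/27) - 289)*(1/234)) = -173/91 + 4103/(-743/990 + (26/27 - 289)*(1/234)) = -173/91 + 4103/(-743/990 - 7777/27*1/234) = -173/91 + 4103/(-743/990 - 7777/6318) = -173/91 + 4103/(-344264/173745) = -173/91 + 4103*(-173745/344264) = -173/91 - 712875735/344264 = -64931249557/31328024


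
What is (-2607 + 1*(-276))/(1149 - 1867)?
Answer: 2883/718 ≈ 4.0153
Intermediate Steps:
(-2607 + 1*(-276))/(1149 - 1867) = (-2607 - 276)/(-718) = -2883*(-1/718) = 2883/718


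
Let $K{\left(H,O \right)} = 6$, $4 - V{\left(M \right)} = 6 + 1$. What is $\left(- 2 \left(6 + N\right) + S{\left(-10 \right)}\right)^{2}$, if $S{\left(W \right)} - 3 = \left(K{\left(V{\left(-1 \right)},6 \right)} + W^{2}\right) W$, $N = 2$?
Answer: $1151329$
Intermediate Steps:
$V{\left(M \right)} = -3$ ($V{\left(M \right)} = 4 - \left(6 + 1\right) = 4 - 7 = -3$)
$S{\left(W \right)} = 3 + W \left(6 + W^{2}\right)$ ($S{\left(W \right)} = 3 + \left(6 + W^{2}\right) W = 3 + W \left(6 + W^{2}\right)$)
$\left(- 2 \left(6 + N\right) + S{\left(-10 \right)}\right)^{2} = \left(- 2 \left(6 + 2\right) + \left(3 + \left(-10\right)^{3} + 6 \left(-10\right)\right)\right)^{2} = \left(\left(-2\right) 8 - 1057\right)^{2} = \left(-16 - 1057\right)^{2} = \left(-1073\right)^{2} = 1151329$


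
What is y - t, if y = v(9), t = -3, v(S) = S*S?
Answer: 84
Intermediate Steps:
v(S) = S²
y = 81 (y = 9² = 81)
y - t = 81 - 1*(-3) = 81 + 3 = 84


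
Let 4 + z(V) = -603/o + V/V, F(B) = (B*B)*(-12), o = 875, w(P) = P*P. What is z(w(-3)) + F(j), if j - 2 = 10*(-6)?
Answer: -35325228/875 ≈ -40372.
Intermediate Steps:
w(P) = P²
j = -58 (j = 2 + 10*(-6) = 2 - 60 = -58)
F(B) = -12*B² (F(B) = B²*(-12) = -12*B²)
z(V) = -3228/875 (z(V) = -4 + (-603/875 + V/V) = -4 + (-603*1/875 + 1) = -4 + (-603/875 + 1) = -4 + 272/875 = -3228/875)
z(w(-3)) + F(j) = -3228/875 - 12*(-58)² = -3228/875 - 12*3364 = -3228/875 - 40368 = -35325228/875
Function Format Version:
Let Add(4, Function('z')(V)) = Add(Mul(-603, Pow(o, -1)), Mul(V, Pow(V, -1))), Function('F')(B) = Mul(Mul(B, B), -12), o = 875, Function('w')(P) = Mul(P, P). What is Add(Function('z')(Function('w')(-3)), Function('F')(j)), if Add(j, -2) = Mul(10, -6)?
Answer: Rational(-35325228, 875) ≈ -40372.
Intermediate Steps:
Function('w')(P) = Pow(P, 2)
j = -58 (j = Add(2, Mul(10, -6)) = Add(2, -60) = -58)
Function('F')(B) = Mul(-12, Pow(B, 2)) (Function('F')(B) = Mul(Pow(B, 2), -12) = Mul(-12, Pow(B, 2)))
Function('z')(V) = Rational(-3228, 875) (Function('z')(V) = Add(-4, Add(Mul(-603, Pow(875, -1)), Mul(V, Pow(V, -1)))) = Add(-4, Add(Mul(-603, Rational(1, 875)), 1)) = Add(-4, Add(Rational(-603, 875), 1)) = Add(-4, Rational(272, 875)) = Rational(-3228, 875))
Add(Function('z')(Function('w')(-3)), Function('F')(j)) = Add(Rational(-3228, 875), Mul(-12, Pow(-58, 2))) = Add(Rational(-3228, 875), Mul(-12, 3364)) = Add(Rational(-3228, 875), -40368) = Rational(-35325228, 875)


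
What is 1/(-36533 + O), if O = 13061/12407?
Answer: -12407/453251870 ≈ -2.7373e-5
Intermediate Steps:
O = 13061/12407 (O = 13061*(1/12407) = 13061/12407 ≈ 1.0527)
1/(-36533 + O) = 1/(-36533 + 13061/12407) = 1/(-453251870/12407) = -12407/453251870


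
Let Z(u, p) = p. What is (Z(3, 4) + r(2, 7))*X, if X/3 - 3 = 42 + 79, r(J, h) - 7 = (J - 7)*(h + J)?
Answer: -12648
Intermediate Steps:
r(J, h) = 7 + (-7 + J)*(J + h) (r(J, h) = 7 + (J - 7)*(h + J) = 7 + (-7 + J)*(J + h))
X = 372 (X = 9 + 3*(42 + 79) = 9 + 3*121 = 9 + 363 = 372)
(Z(3, 4) + r(2, 7))*X = (4 + (7 + 2² - 7*2 - 7*7 + 2*7))*372 = (4 + (7 + 4 - 14 - 49 + 14))*372 = (4 - 38)*372 = -34*372 = -12648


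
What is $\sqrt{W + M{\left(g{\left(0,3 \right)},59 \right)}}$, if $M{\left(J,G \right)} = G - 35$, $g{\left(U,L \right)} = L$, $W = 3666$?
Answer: $3 \sqrt{410} \approx 60.745$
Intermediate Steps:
$M{\left(J,G \right)} = -35 + G$
$\sqrt{W + M{\left(g{\left(0,3 \right)},59 \right)}} = \sqrt{3666 + \left(-35 + 59\right)} = \sqrt{3666 + 24} = \sqrt{3690} = 3 \sqrt{410}$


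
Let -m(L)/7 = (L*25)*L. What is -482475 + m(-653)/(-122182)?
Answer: -58875138875/122182 ≈ -4.8186e+5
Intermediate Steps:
m(L) = -175*L**2 (m(L) = -7*L*25*L = -7*25*L*L = -175*L**2)
-482475 + m(-653)/(-122182) = -482475 - 175*(-653)**2/(-122182) = -482475 - 175*426409*(-1/122182) = -482475 - 74621575*(-1/122182) = -482475 + 74621575/122182 = -58875138875/122182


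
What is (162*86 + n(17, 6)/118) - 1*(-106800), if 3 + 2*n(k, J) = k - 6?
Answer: 7123190/59 ≈ 1.2073e+5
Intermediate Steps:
n(k, J) = -9/2 + k/2 (n(k, J) = -3/2 + (k - 6)/2 = -3/2 + (-6 + k)/2 = -3/2 + (-3 + k/2) = -9/2 + k/2)
(162*86 + n(17, 6)/118) - 1*(-106800) = (162*86 + (-9/2 + (½)*17)/118) - 1*(-106800) = (13932 + (-9/2 + 17/2)*(1/118)) + 106800 = (13932 + 4*(1/118)) + 106800 = (13932 + 2/59) + 106800 = 821990/59 + 106800 = 7123190/59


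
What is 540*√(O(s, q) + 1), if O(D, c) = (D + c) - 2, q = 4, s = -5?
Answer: 540*I*√2 ≈ 763.68*I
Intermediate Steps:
O(D, c) = -2 + D + c
540*√(O(s, q) + 1) = 540*√((-2 - 5 + 4) + 1) = 540*√(-3 + 1) = 540*√(-2) = 540*(I*√2) = 540*I*√2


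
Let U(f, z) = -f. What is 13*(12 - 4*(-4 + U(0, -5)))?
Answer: 364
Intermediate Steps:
13*(12 - 4*(-4 + U(0, -5))) = 13*(12 - 4*(-4 - 1*0)) = 13*(12 - 4*(-4 + 0)) = 13*(12 - 4*(-4)) = 13*(12 + 16) = 13*28 = 364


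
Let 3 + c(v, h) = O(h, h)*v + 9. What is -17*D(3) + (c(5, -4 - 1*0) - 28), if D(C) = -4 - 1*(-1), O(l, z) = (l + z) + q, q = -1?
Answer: -16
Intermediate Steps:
O(l, z) = -1 + l + z (O(l, z) = (l + z) - 1 = -1 + l + z)
D(C) = -3 (D(C) = -4 + 1 = -3)
c(v, h) = 6 + v*(-1 + 2*h) (c(v, h) = -3 + ((-1 + h + h)*v + 9) = -3 + ((-1 + 2*h)*v + 9) = -3 + (v*(-1 + 2*h) + 9) = -3 + (9 + v*(-1 + 2*h)) = 6 + v*(-1 + 2*h))
-17*D(3) + (c(5, -4 - 1*0) - 28) = -17*(-3) + ((6 + 5*(-1 + 2*(-4 - 1*0))) - 28) = 51 + ((6 + 5*(-1 + 2*(-4 + 0))) - 28) = 51 + ((6 + 5*(-1 + 2*(-4))) - 28) = 51 + ((6 + 5*(-1 - 8)) - 28) = 51 + ((6 + 5*(-9)) - 28) = 51 + ((6 - 45) - 28) = 51 + (-39 - 28) = 51 - 67 = -16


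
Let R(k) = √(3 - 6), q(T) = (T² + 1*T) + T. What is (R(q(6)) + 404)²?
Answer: (404 + I*√3)² ≈ 1.6321e+5 + 1400.0*I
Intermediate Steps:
q(T) = T² + 2*T (q(T) = (T² + T) + T = (T + T²) + T = T² + 2*T)
R(k) = I*√3 (R(k) = √(-3) = I*√3)
(R(q(6)) + 404)² = (I*√3 + 404)² = (404 + I*√3)²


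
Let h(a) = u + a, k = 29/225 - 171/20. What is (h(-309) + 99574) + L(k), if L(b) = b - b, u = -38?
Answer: 99227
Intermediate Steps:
k = -7579/900 (k = 29*(1/225) - 171*1/20 = 29/225 - 171/20 = -7579/900 ≈ -8.4211)
h(a) = -38 + a
L(b) = 0
(h(-309) + 99574) + L(k) = ((-38 - 309) + 99574) + 0 = (-347 + 99574) + 0 = 99227 + 0 = 99227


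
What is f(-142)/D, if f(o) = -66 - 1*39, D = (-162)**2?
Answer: -35/8748 ≈ -0.0040009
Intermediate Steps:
D = 26244
f(o) = -105 (f(o) = -66 - 39 = -105)
f(-142)/D = -105/26244 = -105*1/26244 = -35/8748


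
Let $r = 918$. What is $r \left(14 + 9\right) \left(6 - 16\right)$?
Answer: $-211140$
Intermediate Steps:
$r \left(14 + 9\right) \left(6 - 16\right) = 918 \left(14 + 9\right) \left(6 - 16\right) = 918 \cdot 23 \left(-10\right) = 918 \left(-230\right) = -211140$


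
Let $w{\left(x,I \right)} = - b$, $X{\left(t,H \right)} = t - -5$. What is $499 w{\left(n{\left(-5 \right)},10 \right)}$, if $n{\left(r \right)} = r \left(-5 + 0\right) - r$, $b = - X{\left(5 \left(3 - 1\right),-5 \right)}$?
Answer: $7485$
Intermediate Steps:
$X{\left(t,H \right)} = 5 + t$ ($X{\left(t,H \right)} = t + 5 = 5 + t$)
$b = -15$ ($b = - (5 + 5 \left(3 - 1\right)) = - (5 + 5 \cdot 2) = - (5 + 10) = \left(-1\right) 15 = -15$)
$n{\left(r \right)} = - 6 r$ ($n{\left(r \right)} = r \left(-5\right) - r = - 5 r - r = - 6 r$)
$w{\left(x,I \right)} = 15$ ($w{\left(x,I \right)} = \left(-1\right) \left(-15\right) = 15$)
$499 w{\left(n{\left(-5 \right)},10 \right)} = 499 \cdot 15 = 7485$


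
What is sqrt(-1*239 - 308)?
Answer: I*sqrt(547) ≈ 23.388*I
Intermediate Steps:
sqrt(-1*239 - 308) = sqrt(-239 - 308) = sqrt(-547) = I*sqrt(547)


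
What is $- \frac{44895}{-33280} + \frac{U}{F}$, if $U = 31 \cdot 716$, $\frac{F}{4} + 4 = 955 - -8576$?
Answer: $\frac{122477077}{63411712} \approx 1.9315$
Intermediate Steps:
$F = 38108$ ($F = -16 + 4 \left(955 - -8576\right) = -16 + 4 \left(955 + 8576\right) = -16 + 4 \cdot 9531 = -16 + 38124 = 38108$)
$U = 22196$
$- \frac{44895}{-33280} + \frac{U}{F} = - \frac{44895}{-33280} + \frac{22196}{38108} = \left(-44895\right) \left(- \frac{1}{33280}\right) + 22196 \cdot \frac{1}{38108} = \frac{8979}{6656} + \frac{5549}{9527} = \frac{122477077}{63411712}$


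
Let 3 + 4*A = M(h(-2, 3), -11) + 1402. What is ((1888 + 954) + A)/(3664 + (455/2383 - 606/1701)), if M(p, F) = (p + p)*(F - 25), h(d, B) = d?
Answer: 17444839671/19801722092 ≈ 0.88098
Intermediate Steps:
M(p, F) = 2*p*(-25 + F) (M(p, F) = (2*p)*(-25 + F) = 2*p*(-25 + F))
A = 1543/4 (A = -¾ + (2*(-2)*(-25 - 11) + 1402)/4 = -¾ + (2*(-2)*(-36) + 1402)/4 = -¾ + (144 + 1402)/4 = -¾ + (¼)*1546 = -¾ + 773/2 = 1543/4 ≈ 385.75)
((1888 + 954) + A)/(3664 + (455/2383 - 606/1701)) = ((1888 + 954) + 1543/4)/(3664 + (455/2383 - 606/1701)) = (2842 + 1543/4)/(3664 + (455*(1/2383) - 606*1/1701)) = 12911/(4*(3664 + (455/2383 - 202/567))) = 12911/(4*(3664 - 223381/1351161)) = 12911/(4*(4950430523/1351161)) = (12911/4)*(1351161/4950430523) = 17444839671/19801722092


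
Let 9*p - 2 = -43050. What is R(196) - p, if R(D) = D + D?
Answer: 46576/9 ≈ 5175.1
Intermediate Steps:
R(D) = 2*D
p = -43048/9 (p = 2/9 + (1/9)*(-43050) = 2/9 - 14350/3 = -43048/9 ≈ -4783.1)
R(196) - p = 2*196 - 1*(-43048/9) = 392 + 43048/9 = 46576/9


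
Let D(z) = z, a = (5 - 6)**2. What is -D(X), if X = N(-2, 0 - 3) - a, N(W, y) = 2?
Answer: -1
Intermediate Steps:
a = 1 (a = (-1)**2 = 1)
X = 1 (X = 2 - 1*1 = 2 - 1 = 1)
-D(X) = -1*1 = -1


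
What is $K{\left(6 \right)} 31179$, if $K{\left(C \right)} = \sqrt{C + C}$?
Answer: $62358 \sqrt{3} \approx 1.0801 \cdot 10^{5}$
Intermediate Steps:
$K{\left(C \right)} = \sqrt{2} \sqrt{C}$ ($K{\left(C \right)} = \sqrt{2 C} = \sqrt{2} \sqrt{C}$)
$K{\left(6 \right)} 31179 = \sqrt{2} \sqrt{6} \cdot 31179 = 2 \sqrt{3} \cdot 31179 = 62358 \sqrt{3}$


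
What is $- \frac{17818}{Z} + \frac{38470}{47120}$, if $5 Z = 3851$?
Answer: $- \frac{404977283}{18145912} \approx -22.318$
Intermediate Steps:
$Z = \frac{3851}{5}$ ($Z = \frac{1}{5} \cdot 3851 = \frac{3851}{5} \approx 770.2$)
$- \frac{17818}{Z} + \frac{38470}{47120} = - \frac{17818}{\frac{3851}{5}} + \frac{38470}{47120} = \left(-17818\right) \frac{5}{3851} + 38470 \cdot \frac{1}{47120} = - \frac{89090}{3851} + \frac{3847}{4712} = - \frac{404977283}{18145912}$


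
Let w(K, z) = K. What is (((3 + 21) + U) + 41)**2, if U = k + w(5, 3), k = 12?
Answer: 6724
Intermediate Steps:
U = 17 (U = 12 + 5 = 17)
(((3 + 21) + U) + 41)**2 = (((3 + 21) + 17) + 41)**2 = ((24 + 17) + 41)**2 = (41 + 41)**2 = 82**2 = 6724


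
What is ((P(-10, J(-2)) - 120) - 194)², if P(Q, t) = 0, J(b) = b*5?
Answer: 98596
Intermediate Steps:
J(b) = 5*b
((P(-10, J(-2)) - 120) - 194)² = ((0 - 120) - 194)² = (-120 - 194)² = (-314)² = 98596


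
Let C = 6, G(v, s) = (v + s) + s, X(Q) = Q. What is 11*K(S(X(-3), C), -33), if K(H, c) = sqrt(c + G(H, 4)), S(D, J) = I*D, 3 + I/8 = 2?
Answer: 11*I ≈ 11.0*I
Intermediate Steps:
I = -8 (I = -24 + 8*2 = -24 + 16 = -8)
G(v, s) = v + 2*s (G(v, s) = (s + v) + s = v + 2*s)
S(D, J) = -8*D
K(H, c) = sqrt(8 + H + c) (K(H, c) = sqrt(c + (H + 2*4)) = sqrt(c + (H + 8)) = sqrt(c + (8 + H)) = sqrt(8 + H + c))
11*K(S(X(-3), C), -33) = 11*sqrt(8 - 8*(-3) - 33) = 11*sqrt(8 + 24 - 33) = 11*sqrt(-1) = 11*I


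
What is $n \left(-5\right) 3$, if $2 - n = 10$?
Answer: $120$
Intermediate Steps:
$n = -8$ ($n = 2 - 10 = -8$)
$n \left(-5\right) 3 = \left(-8\right) \left(-5\right) 3 = 40 \cdot 3 = 120$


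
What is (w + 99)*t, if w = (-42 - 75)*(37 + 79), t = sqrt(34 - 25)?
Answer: -40419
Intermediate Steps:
t = 3 (t = sqrt(9) = 3)
w = -13572 (w = -117*116 = -13572)
(w + 99)*t = (-13572 + 99)*3 = -13473*3 = -40419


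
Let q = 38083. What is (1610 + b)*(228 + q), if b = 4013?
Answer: 215422753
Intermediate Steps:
(1610 + b)*(228 + q) = (1610 + 4013)*(228 + 38083) = 5623*38311 = 215422753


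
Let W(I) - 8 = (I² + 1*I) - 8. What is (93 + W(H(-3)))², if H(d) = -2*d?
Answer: 18225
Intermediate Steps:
W(I) = I + I² (W(I) = 8 + ((I² + 1*I) - 8) = 8 + ((I² + I) - 8) = 8 + ((I + I²) - 8) = 8 + (-8 + I + I²) = I + I²)
(93 + W(H(-3)))² = (93 + (-2*(-3))*(1 - 2*(-3)))² = (93 + 6*(1 + 6))² = (93 + 6*7)² = (93 + 42)² = 135² = 18225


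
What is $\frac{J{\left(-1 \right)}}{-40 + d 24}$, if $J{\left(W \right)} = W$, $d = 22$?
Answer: $- \frac{1}{488} \approx -0.0020492$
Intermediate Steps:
$\frac{J{\left(-1 \right)}}{-40 + d 24} = - \frac{1}{-40 + 22 \cdot 24} = - \frac{1}{-40 + 528} = - \frac{1}{488}$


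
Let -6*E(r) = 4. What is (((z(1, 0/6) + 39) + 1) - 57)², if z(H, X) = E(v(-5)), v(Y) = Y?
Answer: 2809/9 ≈ 312.11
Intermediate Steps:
E(r) = -⅔ (E(r) = -⅙*4 = -⅔)
z(H, X) = -⅔
(((z(1, 0/6) + 39) + 1) - 57)² = (((-⅔ + 39) + 1) - 57)² = ((115/3 + 1) - 57)² = (118/3 - 57)² = (-53/3)² = 2809/9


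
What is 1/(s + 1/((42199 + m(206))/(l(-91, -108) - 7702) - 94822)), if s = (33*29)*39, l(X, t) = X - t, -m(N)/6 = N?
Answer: 728748033/27199062827974 ≈ 2.6793e-5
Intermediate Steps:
m(N) = -6*N
s = 37323 (s = 957*39 = 37323)
1/(s + 1/((42199 + m(206))/(l(-91, -108) - 7702) - 94822)) = 1/(37323 + 1/((42199 - 6*206)/((-91 - 1*(-108)) - 7702) - 94822)) = 1/(37323 + 1/((42199 - 1236)/((-91 + 108) - 7702) - 94822)) = 1/(37323 + 1/(40963/(17 - 7702) - 94822)) = 1/(37323 + 1/(40963/(-7685) - 94822)) = 1/(37323 + 1/(40963*(-1/7685) - 94822)) = 1/(37323 + 1/(-40963/7685 - 94822)) = 1/(37323 + 1/(-728748033/7685)) = 1/(37323 - 7685/728748033) = 1/(27199062827974/728748033) = 728748033/27199062827974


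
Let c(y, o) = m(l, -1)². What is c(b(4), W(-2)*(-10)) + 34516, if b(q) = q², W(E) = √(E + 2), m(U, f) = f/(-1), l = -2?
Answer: 34517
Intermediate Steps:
m(U, f) = -f (m(U, f) = f*(-1) = -f)
W(E) = √(2 + E)
c(y, o) = 1 (c(y, o) = (-1*(-1))² = 1² = 1)
c(b(4), W(-2)*(-10)) + 34516 = 1 + 34516 = 34517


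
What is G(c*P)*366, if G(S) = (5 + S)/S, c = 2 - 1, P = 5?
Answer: 732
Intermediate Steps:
c = 1
G(S) = (5 + S)/S
G(c*P)*366 = ((5 + 1*5)/((1*5)))*366 = ((5 + 5)/5)*366 = ((1/5)*10)*366 = 2*366 = 732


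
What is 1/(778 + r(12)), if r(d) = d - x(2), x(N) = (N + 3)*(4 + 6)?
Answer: 1/740 ≈ 0.0013514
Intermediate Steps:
x(N) = 30 + 10*N (x(N) = (3 + N)*10 = 30 + 10*N)
r(d) = -50 + d (r(d) = d - (30 + 10*2) = d - (30 + 20) = d - 1*50 = d - 50 = -50 + d)
1/(778 + r(12)) = 1/(778 + (-50 + 12)) = 1/(778 - 38) = 1/740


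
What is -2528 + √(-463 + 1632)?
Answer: -2528 + √1169 ≈ -2493.8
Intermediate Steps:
-2528 + √(-463 + 1632) = -2528 + √1169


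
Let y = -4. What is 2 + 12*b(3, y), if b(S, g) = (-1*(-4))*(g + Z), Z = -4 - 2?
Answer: -478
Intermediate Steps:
Z = -6
b(S, g) = -24 + 4*g (b(S, g) = (-1*(-4))*(g - 6) = 4*(-6 + g) = -24 + 4*g)
2 + 12*b(3, y) = 2 + 12*(-24 + 4*(-4)) = 2 + 12*(-24 - 16) = 2 + 12*(-40) = 2 - 480 = -478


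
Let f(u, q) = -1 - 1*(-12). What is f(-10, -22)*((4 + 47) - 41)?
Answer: 110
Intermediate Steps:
f(u, q) = 11 (f(u, q) = -1 + 12 = 11)
f(-10, -22)*((4 + 47) - 41) = 11*((4 + 47) - 41) = 11*(51 - 41) = 11*10 = 110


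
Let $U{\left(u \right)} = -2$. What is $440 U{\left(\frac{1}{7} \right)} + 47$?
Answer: $-833$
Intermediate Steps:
$440 U{\left(\frac{1}{7} \right)} + 47 = 440 \left(-2\right) + 47 = -880 + 47 = -833$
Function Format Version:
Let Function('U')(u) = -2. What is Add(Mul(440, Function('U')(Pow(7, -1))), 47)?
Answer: -833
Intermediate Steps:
Add(Mul(440, Function('U')(Pow(7, -1))), 47) = Add(Mul(440, -2), 47) = Add(-880, 47) = -833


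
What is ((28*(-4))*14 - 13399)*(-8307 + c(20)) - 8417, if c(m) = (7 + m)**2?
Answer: 113411509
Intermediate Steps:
((28*(-4))*14 - 13399)*(-8307 + c(20)) - 8417 = ((28*(-4))*14 - 13399)*(-8307 + (7 + 20)**2) - 8417 = (-112*14 - 13399)*(-8307 + 27**2) - 8417 = (-1568 - 13399)*(-8307 + 729) - 8417 = -14967*(-7578) - 8417 = 113419926 - 8417 = 113411509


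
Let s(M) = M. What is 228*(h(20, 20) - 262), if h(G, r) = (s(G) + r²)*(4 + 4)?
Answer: 706344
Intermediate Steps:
h(G, r) = 8*G + 8*r² (h(G, r) = (G + r²)*(4 + 4) = (G + r²)*8 = 8*G + 8*r²)
228*(h(20, 20) - 262) = 228*((8*20 + 8*20²) - 262) = 228*((160 + 8*400) - 262) = 228*((160 + 3200) - 262) = 228*(3360 - 262) = 228*3098 = 706344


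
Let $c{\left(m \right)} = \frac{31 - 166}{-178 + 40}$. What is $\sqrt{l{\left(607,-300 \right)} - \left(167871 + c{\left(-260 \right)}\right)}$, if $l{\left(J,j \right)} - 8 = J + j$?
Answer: $\frac{i \sqrt{354550566}}{46} \approx 409.34 i$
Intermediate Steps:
$l{\left(J,j \right)} = 8 + J + j$ ($l{\left(J,j \right)} = 8 + \left(J + j\right) = 8 + J + j$)
$c{\left(m \right)} = \frac{45}{46}$ ($c{\left(m \right)} = - \frac{135}{-138} = \left(-135\right) \left(- \frac{1}{138}\right) = \frac{45}{46}$)
$\sqrt{l{\left(607,-300 \right)} - \left(167871 + c{\left(-260 \right)}\right)} = \sqrt{\left(8 + 607 - 300\right) - \frac{7722111}{46}} = \sqrt{315 - \frac{7722111}{46}} = \sqrt{- \frac{7707621}{46}} = \frac{i \sqrt{354550566}}{46}$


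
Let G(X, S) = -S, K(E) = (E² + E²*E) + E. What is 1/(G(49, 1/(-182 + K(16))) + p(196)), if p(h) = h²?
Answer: 4186/160809375 ≈ 2.6031e-5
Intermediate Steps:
K(E) = E + E² + E³ (K(E) = (E² + E³) + E = E + E² + E³)
1/(G(49, 1/(-182 + K(16))) + p(196)) = 1/(-1/(-182 + 16*(1 + 16 + 16²)) + 196²) = 1/(-1/(-182 + 16*(1 + 16 + 256)) + 38416) = 1/(-1/(-182 + 16*273) + 38416) = 1/(-1/(-182 + 4368) + 38416) = 1/(-1/4186 + 38416) = 1/(160809375/4186) = 4186/160809375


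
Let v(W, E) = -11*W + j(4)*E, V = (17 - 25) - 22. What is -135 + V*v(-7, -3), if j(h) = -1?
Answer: -2535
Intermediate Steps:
V = -30 (V = -8 - 22 = -30)
v(W, E) = -E - 11*W (v(W, E) = -11*W - E = -E - 11*W)
-135 + V*v(-7, -3) = -135 - 30*(-1*(-3) - 11*(-7)) = -135 - 30*(3 + 77) = -135 - 30*80 = -135 - 2400 = -2535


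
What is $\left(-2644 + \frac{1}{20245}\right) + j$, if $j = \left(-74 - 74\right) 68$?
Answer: $- \frac{257273459}{20245} \approx -12708.0$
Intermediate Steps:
$j = -10064$ ($j = \left(-148\right) 68 = -10064$)
$\left(-2644 + \frac{1}{20245}\right) + j = \left(-2644 + \frac{1}{20245}\right) - 10064 = - \frac{53527779}{20245} - 10064 = - \frac{257273459}{20245}$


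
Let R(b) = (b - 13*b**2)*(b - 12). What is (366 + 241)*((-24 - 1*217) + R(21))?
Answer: -31350943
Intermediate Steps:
R(b) = (-12 + b)*(b - 13*b**2) (R(b) = (b - 13*b**2)*(-12 + b) = (-12 + b)*(b - 13*b**2))
(366 + 241)*((-24 - 1*217) + R(21)) = (366 + 241)*((-24 - 1*217) + 21*(-12 - 13*21**2 + 157*21)) = 607*((-24 - 217) + 21*(-12 - 13*441 + 3297)) = 607*(-241 + 21*(-12 - 5733 + 3297)) = 607*(-241 + 21*(-2448)) = 607*(-241 - 51408) = 607*(-51649) = -31350943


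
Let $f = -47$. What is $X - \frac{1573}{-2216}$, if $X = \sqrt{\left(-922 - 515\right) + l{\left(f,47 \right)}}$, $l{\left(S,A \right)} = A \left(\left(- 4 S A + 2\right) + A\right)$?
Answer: $\frac{1573}{2216} + \sqrt{416158} \approx 645.81$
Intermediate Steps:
$l{\left(S,A \right)} = A \left(2 + A - 4 A S\right)$ ($l{\left(S,A \right)} = A \left(\left(- 4 A S + 2\right) + A\right) = A \left(\left(2 - 4 A S\right) + A\right) = A \left(2 + A - 4 A S\right)$)
$X = \sqrt{416158}$ ($X = \sqrt{\left(-922 - 515\right) + 47 \left(2 + 47 - 188 \left(-47\right)\right)} = \sqrt{-1437 + 47 \left(2 + 47 + 8836\right)} = \sqrt{-1437 + 47 \cdot 8885} = \sqrt{-1437 + 417595} = \sqrt{416158} \approx 645.1$)
$X - \frac{1573}{-2216} = \sqrt{416158} - \frac{1573}{-2216} = \sqrt{416158} - - \frac{1573}{2216} = \sqrt{416158} + \frac{1573}{2216} = \frac{1573}{2216} + \sqrt{416158}$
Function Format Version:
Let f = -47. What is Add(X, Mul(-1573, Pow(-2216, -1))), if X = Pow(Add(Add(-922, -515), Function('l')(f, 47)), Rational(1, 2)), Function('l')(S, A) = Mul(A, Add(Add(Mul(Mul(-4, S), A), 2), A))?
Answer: Add(Rational(1573, 2216), Pow(416158, Rational(1, 2))) ≈ 645.81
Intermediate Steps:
Function('l')(S, A) = Mul(A, Add(2, A, Mul(-4, A, S))) (Function('l')(S, A) = Mul(A, Add(Add(Mul(-4, A, S), 2), A)) = Mul(A, Add(Add(2, Mul(-4, A, S)), A)) = Mul(A, Add(2, A, Mul(-4, A, S))))
X = Pow(416158, Rational(1, 2)) (X = Pow(Add(Add(-922, -515), Mul(47, Add(2, 47, Mul(-4, 47, -47)))), Rational(1, 2)) = Pow(Add(-1437, Mul(47, Add(2, 47, 8836))), Rational(1, 2)) = Pow(Add(-1437, Mul(47, 8885)), Rational(1, 2)) = Pow(Add(-1437, 417595), Rational(1, 2)) = Pow(416158, Rational(1, 2)) ≈ 645.10)
Add(X, Mul(-1573, Pow(-2216, -1))) = Add(Pow(416158, Rational(1, 2)), Mul(-1573, Pow(-2216, -1))) = Add(Pow(416158, Rational(1, 2)), Mul(-1573, Rational(-1, 2216))) = Add(Pow(416158, Rational(1, 2)), Rational(1573, 2216)) = Add(Rational(1573, 2216), Pow(416158, Rational(1, 2)))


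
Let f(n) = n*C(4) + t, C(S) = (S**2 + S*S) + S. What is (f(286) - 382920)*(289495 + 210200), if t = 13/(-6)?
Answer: -372398864705/2 ≈ -1.8620e+11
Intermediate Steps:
C(S) = S + 2*S**2 (C(S) = (S**2 + S**2) + S = 2*S**2 + S = S + 2*S**2)
t = -13/6 (t = 13*(-1/6) = -13/6 ≈ -2.1667)
f(n) = -13/6 + 36*n (f(n) = n*(4*(1 + 2*4)) - 13/6 = n*(4*(1 + 8)) - 13/6 = n*(4*9) - 13/6 = n*36 - 13/6 = 36*n - 13/6 = -13/6 + 36*n)
(f(286) - 382920)*(289495 + 210200) = ((-13/6 + 36*286) - 382920)*(289495 + 210200) = ((-13/6 + 10296) - 382920)*499695 = (61763/6 - 382920)*499695 = -2235757/6*499695 = -372398864705/2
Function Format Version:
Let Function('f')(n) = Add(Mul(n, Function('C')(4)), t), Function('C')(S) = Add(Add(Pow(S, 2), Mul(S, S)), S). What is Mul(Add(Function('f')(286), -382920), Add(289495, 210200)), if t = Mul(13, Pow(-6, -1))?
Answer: Rational(-372398864705, 2) ≈ -1.8620e+11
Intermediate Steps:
Function('C')(S) = Add(S, Mul(2, Pow(S, 2))) (Function('C')(S) = Add(Add(Pow(S, 2), Pow(S, 2)), S) = Add(Mul(2, Pow(S, 2)), S) = Add(S, Mul(2, Pow(S, 2))))
t = Rational(-13, 6) (t = Mul(13, Rational(-1, 6)) = Rational(-13, 6) ≈ -2.1667)
Function('f')(n) = Add(Rational(-13, 6), Mul(36, n)) (Function('f')(n) = Add(Mul(n, Mul(4, Add(1, Mul(2, 4)))), Rational(-13, 6)) = Add(Mul(n, Mul(4, Add(1, 8))), Rational(-13, 6)) = Add(Mul(n, Mul(4, 9)), Rational(-13, 6)) = Add(Mul(n, 36), Rational(-13, 6)) = Add(Mul(36, n), Rational(-13, 6)) = Add(Rational(-13, 6), Mul(36, n)))
Mul(Add(Function('f')(286), -382920), Add(289495, 210200)) = Mul(Add(Add(Rational(-13, 6), Mul(36, 286)), -382920), Add(289495, 210200)) = Mul(Add(Add(Rational(-13, 6), 10296), -382920), 499695) = Mul(Add(Rational(61763, 6), -382920), 499695) = Mul(Rational(-2235757, 6), 499695) = Rational(-372398864705, 2)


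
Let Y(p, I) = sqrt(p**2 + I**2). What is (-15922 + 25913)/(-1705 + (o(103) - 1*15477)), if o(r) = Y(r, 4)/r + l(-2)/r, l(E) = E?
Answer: -1821199883604/3132007972879 - 25726825*sqrt(17)/3132007972879 ≈ -0.58151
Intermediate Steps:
Y(p, I) = sqrt(I**2 + p**2)
o(r) = -2/r + sqrt(16 + r**2)/r (o(r) = sqrt(4**2 + r**2)/r - 2/r = sqrt(16 + r**2)/r - 2/r = -2/r + sqrt(16 + r**2)/r)
(-15922 + 25913)/(-1705 + (o(103) - 1*15477)) = (-15922 + 25913)/(-1705 + ((-2 + sqrt(16 + 103**2))/103 - 1*15477)) = 9991/(-1705 + ((-2 + sqrt(16 + 10609))/103 - 15477)) = 9991/(-1705 + ((-2 + sqrt(10625))/103 - 15477)) = 9991/(-1705 + ((-2 + 25*sqrt(17))/103 - 15477)) = 9991/(-1705 + ((-2/103 + 25*sqrt(17)/103) - 15477)) = 9991/(-1705 + (-1594133/103 + 25*sqrt(17)/103)) = 9991/(-1769748/103 + 25*sqrt(17)/103)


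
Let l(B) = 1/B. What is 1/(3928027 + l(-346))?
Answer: 346/1359097341 ≈ 2.5458e-7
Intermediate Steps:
1/(3928027 + l(-346)) = 1/(3928027 + 1/(-346)) = 1/(3928027 - 1/346) = 1/(1359097341/346) = 346/1359097341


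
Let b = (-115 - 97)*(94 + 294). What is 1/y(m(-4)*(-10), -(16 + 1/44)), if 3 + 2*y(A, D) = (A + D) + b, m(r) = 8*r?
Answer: -88/3606021 ≈ -2.4404e-5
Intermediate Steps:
b = -82256 (b = -212*388 = -82256)
y(A, D) = -82259/2 + A/2 + D/2 (y(A, D) = -3/2 + ((A + D) - 82256)/2 = -3/2 + (-82256 + A + D)/2 = -3/2 + (-41128 + A/2 + D/2) = -82259/2 + A/2 + D/2)
1/y(m(-4)*(-10), -(16 + 1/44)) = 1/(-82259/2 + ((8*(-4))*(-10))/2 + (-(16 + 1/44))/2) = 1/(-82259/2 + (-32*(-10))/2 + (-(16 + 1/44))/2) = 1/(-82259/2 + (1/2)*320 + (-1*705/44)/2) = 1/(-82259/2 + 160 + (1/2)*(-705/44)) = 1/(-82259/2 + 160 - 705/88) = 1/(-3606021/88) = -88/3606021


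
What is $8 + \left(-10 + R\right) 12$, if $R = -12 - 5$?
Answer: $-316$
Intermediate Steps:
$R = -17$
$8 + \left(-10 + R\right) 12 = 8 + \left(-10 - 17\right) 12 = 8 - 324 = -316$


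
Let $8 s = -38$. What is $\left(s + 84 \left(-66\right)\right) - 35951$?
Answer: $- \frac{165999}{4} \approx -41500.0$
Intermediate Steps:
$s = - \frac{19}{4}$ ($s = \frac{1}{8} \left(-38\right) = - \frac{19}{4} \approx -4.75$)
$\left(s + 84 \left(-66\right)\right) - 35951 = \left(- \frac{19}{4} + 84 \left(-66\right)\right) - 35951 = \left(- \frac{19}{4} - 5544\right) - 35951 = - \frac{22195}{4} - 35951 = - \frac{165999}{4}$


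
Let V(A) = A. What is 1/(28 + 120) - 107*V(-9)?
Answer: 142525/148 ≈ 963.01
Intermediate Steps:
1/(28 + 120) - 107*V(-9) = 1/(28 + 120) - 107*(-9) = 1/148 + 963 = 142525/148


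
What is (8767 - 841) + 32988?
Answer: 40914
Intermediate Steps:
(8767 - 841) + 32988 = 7926 + 32988 = 40914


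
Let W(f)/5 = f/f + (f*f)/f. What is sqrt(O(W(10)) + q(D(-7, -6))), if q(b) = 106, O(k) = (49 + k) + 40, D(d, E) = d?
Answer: 5*sqrt(10) ≈ 15.811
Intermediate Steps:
W(f) = 5 + 5*f (W(f) = 5*(f/f + (f*f)/f) = 5*(1 + f**2/f) = 5*(1 + f) = 5 + 5*f)
O(k) = 89 + k
sqrt(O(W(10)) + q(D(-7, -6))) = sqrt((89 + (5 + 5*10)) + 106) = sqrt((89 + (5 + 50)) + 106) = sqrt((89 + 55) + 106) = sqrt(144 + 106) = sqrt(250) = 5*sqrt(10)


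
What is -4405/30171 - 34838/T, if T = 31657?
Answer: -1190546383/955123347 ≈ -1.2465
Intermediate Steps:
-4405/30171 - 34838/T = -4405/30171 - 34838/31657 = -1190546383/955123347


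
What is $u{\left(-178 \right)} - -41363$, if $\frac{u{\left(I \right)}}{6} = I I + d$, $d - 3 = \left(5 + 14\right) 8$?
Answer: $232397$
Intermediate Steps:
$d = 155$ ($d = 3 + \left(5 + 14\right) 8 = 3 + 19 \cdot 8 = 3 + 152 = 155$)
$u{\left(I \right)} = 930 + 6 I^{2}$ ($u{\left(I \right)} = 6 \left(I I + 155\right) = 6 \left(I^{2} + 155\right) = 6 \left(155 + I^{2}\right) = 930 + 6 I^{2}$)
$u{\left(-178 \right)} - -41363 = \left(930 + 6 \left(-178\right)^{2}\right) - -41363 = \left(930 + 6 \cdot 31684\right) + 41363 = \left(930 + 190104\right) + 41363 = 191034 + 41363 = 232397$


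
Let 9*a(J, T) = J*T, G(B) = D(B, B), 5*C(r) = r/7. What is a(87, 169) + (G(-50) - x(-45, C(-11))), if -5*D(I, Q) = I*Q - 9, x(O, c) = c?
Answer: 119257/105 ≈ 1135.8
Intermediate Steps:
C(r) = r/35 (C(r) = (r/7)/5 = r/35)
D(I, Q) = 9/5 - I*Q/5 (D(I, Q) = -(I*Q - 9)/5 = -(-9 + I*Q)/5 = 9/5 - I*Q/5)
G(B) = 9/5 - B²/5 (G(B) = 9/5 - B*B/5 = 9/5 - B²/5)
a(J, T) = J*T/9 (a(J, T) = (J*T)/9 = J*T/9)
a(87, 169) + (G(-50) - x(-45, C(-11))) = (⅑)*87*169 + ((9/5 - ⅕*(-50)²) - (-11)/35) = 4901/3 + ((9/5 - ⅕*2500) - 1*(-11/35)) = 4901/3 + ((9/5 - 500) + 11/35) = 4901/3 + (-2491/5 + 11/35) = 4901/3 - 17426/35 = 119257/105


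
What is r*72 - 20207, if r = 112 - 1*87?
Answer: -18407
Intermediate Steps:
r = 25 (r = 112 - 87 = 25)
r*72 - 20207 = 25*72 - 20207 = 1800 - 20207 = -18407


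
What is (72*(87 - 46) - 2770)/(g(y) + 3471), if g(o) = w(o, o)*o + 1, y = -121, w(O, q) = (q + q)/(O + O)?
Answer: 182/3351 ≈ 0.054312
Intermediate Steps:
w(O, q) = q/O (w(O, q) = (2*q)/((2*O)) = (2*q)*(1/(2*O)) = q/O)
g(o) = 1 + o (g(o) = (o/o)*o + 1 = 1*o + 1 = o + 1 = 1 + o)
(72*(87 - 46) - 2770)/(g(y) + 3471) = (72*(87 - 46) - 2770)/((1 - 121) + 3471) = (72*41 - 2770)/(-120 + 3471) = (2952 - 2770)/3351 = 182*(1/3351) = 182/3351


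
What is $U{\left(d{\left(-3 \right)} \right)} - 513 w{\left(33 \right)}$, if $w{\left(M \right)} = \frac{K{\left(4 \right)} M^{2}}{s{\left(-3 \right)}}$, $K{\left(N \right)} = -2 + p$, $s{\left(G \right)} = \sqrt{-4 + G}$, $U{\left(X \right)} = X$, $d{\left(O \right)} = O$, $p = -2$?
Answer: $-3 - \frac{2234628 i \sqrt{7}}{7} \approx -3.0 - 8.4461 \cdot 10^{5} i$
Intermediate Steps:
$K{\left(N \right)} = -4$ ($K{\left(N \right)} = -2 - 2 = -4$)
$w{\left(M \right)} = \frac{4 i \sqrt{7} M^{2}}{7}$ ($w{\left(M \right)} = \frac{\left(-4\right) M^{2}}{\sqrt{-4 - 3}} = \frac{\left(-4\right) M^{2}}{\sqrt{-7}} = \frac{\left(-4\right) M^{2}}{i \sqrt{7}} = - 4 M^{2} \left(- \frac{i \sqrt{7}}{7}\right) = \frac{4 i \sqrt{7} M^{2}}{7}$)
$U{\left(d{\left(-3 \right)} \right)} - 513 w{\left(33 \right)} = -3 - 513 \frac{4 i \sqrt{7} \cdot 33^{2}}{7} = -3 - 513 \cdot \frac{4}{7} i \sqrt{7} \cdot 1089 = -3 - 513 \frac{4356 i \sqrt{7}}{7} = -3 - \frac{2234628 i \sqrt{7}}{7}$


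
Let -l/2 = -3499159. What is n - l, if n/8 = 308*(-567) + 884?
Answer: -8388334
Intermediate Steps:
l = 6998318 (l = -2*(-3499159) = 6998318)
n = -1390016 (n = 8*(308*(-567) + 884) = 8*(-174636 + 884) = 8*(-173752) = -1390016)
n - l = -1390016 - 1*6998318 = -1390016 - 6998318 = -8388334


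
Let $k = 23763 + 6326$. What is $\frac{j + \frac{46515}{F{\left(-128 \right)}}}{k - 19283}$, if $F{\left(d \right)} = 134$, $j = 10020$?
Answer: $\frac{463065}{482668} \approx 0.95939$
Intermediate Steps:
$k = 30089$
$\frac{j + \frac{46515}{F{\left(-128 \right)}}}{k - 19283} = \frac{10020 + \frac{46515}{134}}{30089 - 19283} = \frac{10020 + 46515 \cdot \frac{1}{134}}{10806} = \left(10020 + \frac{46515}{134}\right) \frac{1}{10806} = \frac{1389195}{134} \cdot \frac{1}{10806} = \frac{463065}{482668}$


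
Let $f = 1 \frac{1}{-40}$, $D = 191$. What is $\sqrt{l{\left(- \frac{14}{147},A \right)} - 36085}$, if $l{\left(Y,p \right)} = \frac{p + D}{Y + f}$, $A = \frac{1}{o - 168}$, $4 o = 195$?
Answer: $\frac{7 i \sqrt{198278786805}}{16059} \approx 194.1 i$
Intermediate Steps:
$o = \frac{195}{4}$ ($o = \frac{1}{4} \cdot 195 = \frac{195}{4} \approx 48.75$)
$f = - \frac{1}{40}$ ($f = 1 \left(- \frac{1}{40}\right) = - \frac{1}{40} \approx -0.025$)
$A = - \frac{4}{477}$ ($A = \frac{1}{\frac{195}{4} - 168} = \frac{1}{- \frac{477}{4}} = - \frac{4}{477} \approx -0.0083857$)
$l{\left(Y,p \right)} = \frac{191 + p}{- \frac{1}{40} + Y}$ ($l{\left(Y,p \right)} = \frac{p + 191}{Y - \frac{1}{40}} = \frac{191 + p}{- \frac{1}{40} + Y}$)
$\sqrt{l{\left(- \frac{14}{147},A \right)} - 36085} = \sqrt{\frac{40 \left(191 - \frac{4}{477}\right)}{-1 + 40 \left(- \frac{14}{147}\right)} - 36085} = \sqrt{40 \frac{1}{-1 + 40 \left(\left(-14\right) \frac{1}{147}\right)} \frac{91103}{477} - 36085} = \sqrt{40 \frac{1}{-1 + 40 \left(- \frac{2}{21}\right)} \frac{91103}{477} - 36085} = \sqrt{40 \frac{1}{-1 - \frac{80}{21}} \cdot \frac{91103}{477} - 36085} = \sqrt{40 \frac{1}{- \frac{101}{21}} \cdot \frac{91103}{477} - 36085} = \sqrt{40 \left(- \frac{21}{101}\right) \frac{91103}{477} - 36085} = \sqrt{- \frac{25508840}{16059} - 36085} = \sqrt{- \frac{604997855}{16059}} = \frac{7 i \sqrt{198278786805}}{16059}$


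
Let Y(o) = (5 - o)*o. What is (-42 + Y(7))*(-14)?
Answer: 784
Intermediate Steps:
Y(o) = o*(5 - o)
(-42 + Y(7))*(-14) = (-42 + 7*(5 - 1*7))*(-14) = (-42 + 7*(5 - 7))*(-14) = (-42 + 7*(-2))*(-14) = (-42 - 14)*(-14) = -56*(-14) = 784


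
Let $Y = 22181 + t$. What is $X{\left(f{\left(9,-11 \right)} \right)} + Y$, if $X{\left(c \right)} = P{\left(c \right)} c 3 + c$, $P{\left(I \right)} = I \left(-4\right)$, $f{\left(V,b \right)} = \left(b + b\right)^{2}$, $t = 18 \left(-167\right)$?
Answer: $-2791413$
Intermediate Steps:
$t = -3006$
$f{\left(V,b \right)} = 4 b^{2}$ ($f{\left(V,b \right)} = \left(2 b\right)^{2} = 4 b^{2}$)
$P{\left(I \right)} = - 4 I$
$Y = 19175$ ($Y = 22181 - 3006 = 19175$)
$X{\left(c \right)} = c - 12 c^{2}$ ($X{\left(c \right)} = - 4 c c 3 + c = - 4 c 3 c + c = - 12 c^{2} + c = c - 12 c^{2}$)
$X{\left(f{\left(9,-11 \right)} \right)} + Y = 4 \left(-11\right)^{2} \left(1 - 12 \cdot 4 \left(-11\right)^{2}\right) + 19175 = 4 \cdot 121 \left(1 - 12 \cdot 4 \cdot 121\right) + 19175 = 484 \left(1 - 5808\right) + 19175 = 484 \left(-5807\right) + 19175 = -2810588 + 19175 = -2791413$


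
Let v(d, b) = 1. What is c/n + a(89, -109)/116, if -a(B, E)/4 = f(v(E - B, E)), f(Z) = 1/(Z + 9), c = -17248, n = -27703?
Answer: 4974217/8033870 ≈ 0.61916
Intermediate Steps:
f(Z) = 1/(9 + Z)
a(B, E) = -⅖ (a(B, E) = -4/(9 + 1) = -4/10 = -4*⅒ = -⅖)
c/n + a(89, -109)/116 = -17248/(-27703) - ⅖/116 = -17248*(-1/27703) - ⅖*1/116 = 17248/27703 - 1/290 = 4974217/8033870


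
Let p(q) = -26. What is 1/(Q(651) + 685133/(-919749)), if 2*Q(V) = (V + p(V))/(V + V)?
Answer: -798342132/403081069 ≈ -1.9806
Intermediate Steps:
Q(V) = (-26 + V)/(4*V) (Q(V) = ((V - 26)/(V + V))/2 = ((-26 + V)/((2*V)))/2 = ((-26 + V)*(1/(2*V)))/2 = ((-26 + V)/(2*V))/2 = (-26 + V)/(4*V))
1/(Q(651) + 685133/(-919749)) = 1/((¼)*(-26 + 651)/651 + 685133/(-919749)) = 1/((¼)*(1/651)*625 + 685133*(-1/919749)) = 1/(625/2604 - 685133/919749) = 1/(-403081069/798342132) = -798342132/403081069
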